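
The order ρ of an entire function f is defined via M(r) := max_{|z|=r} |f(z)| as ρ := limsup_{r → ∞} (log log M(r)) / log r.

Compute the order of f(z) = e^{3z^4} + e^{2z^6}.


Each summand is entire of order 4 and 6 respectively (as in the single-exponential case). The order of a sum is at most the max of the orders, so ρ ≤ 6. For the lower bound: on |z|=r choose arg z so that 2z^6 is real positive; then |e^{2z^6}| = e^{2r^6} while |e^{3z^4}| ≤ e^{3r^4} = o(e^{2r^6}). So |f| ≥ e^{2r^6}(1 − o(1)) and ρ ≥ 6. Hence ρ = max(4, 6) = 6.
Therefore ρ = 6.

Order ρ = 6.


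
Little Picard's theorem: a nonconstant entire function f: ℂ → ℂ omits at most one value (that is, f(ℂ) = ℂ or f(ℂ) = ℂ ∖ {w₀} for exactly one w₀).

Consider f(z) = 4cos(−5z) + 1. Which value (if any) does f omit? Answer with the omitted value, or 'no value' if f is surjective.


Little Picard bounds the complement of f(ℂ) to at most one point.
cos is entire and surjective onto ℂ: for every w ∈ ℂ, cos(ζ) = w has a solution ζ ∈ ℂ (e.g., via the complex inverse arccos). With ζ = −5z this gives z = ζ/(-5). Then 4·cos(−5z) takes every value in 4·ℂ = ℂ, and adding 1 is a bijection of ℂ. So f is surjective and omits no value. (Note: only on the real line is cos bounded by [−1, 1].)

Omitted value: no value.


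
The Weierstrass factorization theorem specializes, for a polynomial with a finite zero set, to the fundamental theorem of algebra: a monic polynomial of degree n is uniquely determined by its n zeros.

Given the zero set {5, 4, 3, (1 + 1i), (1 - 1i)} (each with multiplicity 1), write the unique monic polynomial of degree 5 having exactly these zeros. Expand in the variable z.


The polynomial is p(z) = ∏_{α ∈ S} (z − α), where S = {5, 4, 3, (1 + 1i), (1 - 1i)}.
Expanding the product yields: p(z) = z^5 -14·z^4 + 73·z^3 -178·z^2 + 214·z -120.
Note conjugate pairs combine to real quadratics: (z − (1+1i))(z − (1−1i)) = z² − 2z + 2.
The resulting polynomial has degree 5 and real coefficients as required.

p(z) = z^5 -14·z^4 + 73·z^3 -178·z^2 + 214·z -120.


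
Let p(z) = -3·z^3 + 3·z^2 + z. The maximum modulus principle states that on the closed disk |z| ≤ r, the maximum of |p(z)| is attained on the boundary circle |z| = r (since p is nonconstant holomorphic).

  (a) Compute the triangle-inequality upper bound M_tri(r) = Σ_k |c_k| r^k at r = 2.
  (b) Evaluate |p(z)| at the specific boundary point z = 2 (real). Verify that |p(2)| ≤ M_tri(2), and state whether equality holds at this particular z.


Coefficients: c_0 = 0, c_1 = 1, c_2 = 3, c_3 = -3. Radius r = 2.
Part (a). Triangle bound: M_tri(r) = Σ_k |c_k| r^k
  = |0|·2^0 + |1|·2^1 + |3|·2^2 + |-3|·2^3
  = 0 + 2 + 12 + 24 = 38.
This bounds M(r) := max_{|z|=r} |p(z)| from above; equality holds iff all terms c_k z^k can be made to align in phase at a single z on |z|=r.
Part (b). At z = 2 (real, on the circle |z| = r):
  p(2) = (0)·2^0 + (1)·2^1 + (3)·2^2 + (-3)·2^3 = -10.
  |p(2)| = 10.
Check: |p(2)| = 10 ≤ 38 = M_tri(2). ✓ Equality does not hold at z = 2 (the coefficients have mixed signs, so the terms do not all align in phase there).

M_tri(2) = 38; |p(2)| = 10; equality at z=2: no.


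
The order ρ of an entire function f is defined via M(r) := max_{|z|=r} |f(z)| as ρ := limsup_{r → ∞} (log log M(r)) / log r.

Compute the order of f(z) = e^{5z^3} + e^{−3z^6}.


Each summand is entire of order 3 and 6 respectively (as in the single-exponential case). The order of a sum is at most the max of the orders, so ρ ≤ 6. For the lower bound: on |z|=r choose arg z so that -3z^6 is real positive; then |e^{-3z^6}| = e^{3r^6} while |e^{5z^3}| ≤ e^{5r^3} = o(e^{3r^6}). So |f| ≥ e^{3r^6}(1 − o(1)) and ρ ≥ 6. Hence ρ = max(3, 6) = 6.
Therefore ρ = 6.

Order ρ = 6.


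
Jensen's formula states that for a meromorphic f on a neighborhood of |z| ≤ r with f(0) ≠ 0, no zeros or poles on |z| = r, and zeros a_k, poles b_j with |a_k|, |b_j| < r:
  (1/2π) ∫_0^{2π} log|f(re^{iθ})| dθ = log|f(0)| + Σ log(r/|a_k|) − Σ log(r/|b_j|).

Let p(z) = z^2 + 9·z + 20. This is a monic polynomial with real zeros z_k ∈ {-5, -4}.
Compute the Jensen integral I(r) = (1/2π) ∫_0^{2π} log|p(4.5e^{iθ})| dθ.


Zeros: -5, -4; r = 4.5.
Inside |z| < r: -4. Outside (|z| ≥ r): -5.
p(0) = 20, so log|p(0)| = log(20) = 2.9957.
Apply Jensen: I(r) = log|p(0)| + Σ_k log(r/|z_k|), summed over zeros inside |z| < r.
  log(r/|z_k|) for z_k = -4: log(4.5/4) = 0.1178
  Outside zeros (-5) contribute nothing to the Jensen sum.
Sum over inside zeros: 0.1178.
I(r) = log|p(0)| + (inside sum) = 2.9957 + 0.1178 = 3.1135.
Note: since some zeros are outside |z| ≤ r, the simplified n·log(r) form does NOT apply — only the inside zeros contribute.

I(r) ≈ 3.1135.


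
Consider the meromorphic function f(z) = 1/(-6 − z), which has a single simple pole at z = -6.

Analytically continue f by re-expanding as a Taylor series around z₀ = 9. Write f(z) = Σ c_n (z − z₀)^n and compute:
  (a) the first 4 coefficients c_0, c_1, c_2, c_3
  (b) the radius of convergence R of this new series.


Let w = z − z₀, so z = z₀ + w.
Then -6 − z = -6 − (z₀ + w) = (-6 − z₀) − w = -15 − w.
f(z) = 1/(-15 − w) = (1/(-15)) · 1/(1 − w/(-15)) = Σ_{n≥0} w^n / (-15)^(n+1).
So c_n = 1/(-15)^(n+1):
  c_0 = 1/(-15)^1 = -1/15.
  c_1 = 1/(-15)^2 = 1/225.
  c_2 = 1/(-15)^3 = -1/3375.
  c_3 = 1/(-15)^4 = 1/50625.
The series is valid for |w/d| < 1, i.e. |z − z₀| < |d|.
Radius of convergence: R = |-6 − z₀| = |-15| = 15 (distance from z₀ to the singularity z = -6).

c_0 = -1/15, c_1 = 1/225, c_2 = -1/3375, c_3 = 1/50625; R = 15.


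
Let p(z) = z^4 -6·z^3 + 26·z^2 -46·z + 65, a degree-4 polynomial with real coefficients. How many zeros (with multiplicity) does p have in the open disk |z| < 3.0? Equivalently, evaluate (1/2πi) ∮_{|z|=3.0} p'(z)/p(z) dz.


The zeros of p are: (2 + 3i), (2 - 3i), (1 + 2i), (1 - 2i).
Their magnitudes are: 3.606, 3.606, 2.236, 2.236.
Zeros with |z| < R = 3.0: (1 + 2i), (1 - 2i).
Count = 2.
By the argument principle, (1/2πi) ∮_{|z|=R} p'(z)/p(z) dz equals exactly this count.

Number of zeros inside |z| < 3.0: 2.


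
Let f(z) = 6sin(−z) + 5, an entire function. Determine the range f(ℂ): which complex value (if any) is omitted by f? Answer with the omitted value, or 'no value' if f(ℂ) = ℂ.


Little Picard bounds the complement of f(ℂ) to at most one point.
sin is entire and surjective onto ℂ: for every w ∈ ℂ, sin(ζ) = w has a solution ζ ∈ ℂ (e.g., via the complex inverse arcsin). With ζ = −z this gives z = ζ/(-1). Then 6·sin(−z) takes every value in 6·ℂ = ℂ, and adding 5 is a bijection of ℂ. So f is surjective and omits no value. (Note: only on the real line is sin bounded by [−1, 1].)

Omitted value: no value.


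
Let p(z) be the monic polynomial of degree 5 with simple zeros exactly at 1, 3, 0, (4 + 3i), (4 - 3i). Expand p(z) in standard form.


The polynomial is p(z) = ∏_{α ∈ S} (z − α), where S = {1, 3, 0, (4 + 3i), (4 - 3i)}.
Expanding the product yields: p(z) = z^5 -12·z^4 + 60·z^3 -124·z^2 + 75·z.
Note conjugate pairs combine to real quadratics: (z − (4+3i))(z − (4−3i)) = z² − 8z + 25.
The resulting polynomial has degree 5 and real coefficients as required.

p(z) = z^5 -12·z^4 + 60·z^3 -124·z^2 + 75·z.


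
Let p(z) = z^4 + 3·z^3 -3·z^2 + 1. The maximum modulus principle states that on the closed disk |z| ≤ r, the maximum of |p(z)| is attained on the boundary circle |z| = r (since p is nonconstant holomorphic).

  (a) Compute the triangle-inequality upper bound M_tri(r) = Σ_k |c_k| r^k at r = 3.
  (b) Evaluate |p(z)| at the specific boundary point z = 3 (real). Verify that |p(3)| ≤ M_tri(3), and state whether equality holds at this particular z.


Coefficients: c_0 = 1, c_1 = 0, c_2 = -3, c_3 = 3, c_4 = 1. Radius r = 3.
Part (a). Triangle bound: M_tri(r) = Σ_k |c_k| r^k
  = |1|·3^0 + |0|·3^1 + |-3|·3^2 + |3|·3^3 + |1|·3^4
  = 1 + 0 + 27 + 81 + 81 = 190.
This bounds M(r) := max_{|z|=r} |p(z)| from above; equality holds iff all terms c_k z^k can be made to align in phase at a single z on |z|=r.
Part (b). At z = 3 (real, on the circle |z| = r):
  p(3) = (1)·3^0 + (0)·3^1 + (-3)·3^2 + (3)·3^3 + (1)·3^4 = 136.
  |p(3)| = 136.
Check: |p(3)| = 136 ≤ 190 = M_tri(3). ✓ Equality does not hold at z = 3 (the coefficients have mixed signs, so the terms do not all align in phase there).

M_tri(3) = 190; |p(3)| = 136; equality at z=3: no.


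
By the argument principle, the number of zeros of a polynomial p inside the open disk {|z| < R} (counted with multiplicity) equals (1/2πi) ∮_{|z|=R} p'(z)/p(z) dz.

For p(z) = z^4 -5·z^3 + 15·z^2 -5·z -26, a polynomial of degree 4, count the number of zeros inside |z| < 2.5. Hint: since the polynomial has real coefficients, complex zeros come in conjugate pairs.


The zeros of p are: (2 + 3i), (2 - 3i), -1, 2.
Their magnitudes are: 3.606, 3.606, 1, 2.
Zeros with |z| < R = 2.5: -1, 2.
Count = 2.
By the argument principle, (1/2πi) ∮_{|z|=R} p'(z)/p(z) dz equals exactly this count.

Number of zeros inside |z| < 2.5: 2.


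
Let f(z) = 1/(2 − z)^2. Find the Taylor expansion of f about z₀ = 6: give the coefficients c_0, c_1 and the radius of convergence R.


Let w = z − z₀, so z = z₀ + w.
Then 2 − z = 2 − (z₀ + w) = (2 − z₀) − w = -4 − w.
f(z) = 1/(-4 − w)^2 = (1/(-4)^2) · (1 − w/(-4))^{−2}.
By the binomial series (1−u)^{−2} = Σ_{n≥0} C(n+1, 1) u^n for |u|<1, with u = w/(-4):
  c_n = C(n+1, 1) / (-4)^(n+2).
  c_0 = 1/(-4)^2 = 1/16.
  c_1 = 2/(-4)^3 = -1/32.
The series is valid for |w/d| < 1, i.e. |z − z₀| < |d|.
Radius of convergence: R = |2 − z₀| = |-4| = 4 (distance from z₀ to the singularity z = 2).

c_0 = 1/16, c_1 = -1/32; R = 4.


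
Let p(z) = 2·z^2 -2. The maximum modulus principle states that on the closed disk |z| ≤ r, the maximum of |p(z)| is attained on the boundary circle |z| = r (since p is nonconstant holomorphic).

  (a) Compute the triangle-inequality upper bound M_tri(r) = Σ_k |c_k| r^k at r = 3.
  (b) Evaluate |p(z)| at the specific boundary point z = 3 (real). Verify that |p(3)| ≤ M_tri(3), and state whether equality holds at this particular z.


Coefficients: c_0 = -2, c_1 = 0, c_2 = 2. Radius r = 3.
Part (a). Triangle bound: M_tri(r) = Σ_k |c_k| r^k
  = |-2|·3^0 + |0|·3^1 + |2|·3^2
  = 2 + 0 + 18 = 20.
This bounds M(r) := max_{|z|=r} |p(z)| from above; equality holds iff all terms c_k z^k can be made to align in phase at a single z on |z|=r.
Part (b). At z = 3 (real, on the circle |z| = r):
  p(3) = (-2)·3^0 + (0)·3^1 + (2)·3^2 = 16.
  |p(3)| = 16.
Check: |p(3)| = 16 ≤ 20 = M_tri(3). ✓ Equality does not hold at z = 3 (the coefficients have mixed signs, so the terms do not all align in phase there).

M_tri(3) = 20; |p(3)| = 16; equality at z=3: no.


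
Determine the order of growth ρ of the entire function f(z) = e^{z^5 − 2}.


|e^{z^5 − 2}| = e^{Re(1·z^5) + -2} ≤ e^{1|z|^5 + -2} = e^{1r^5 + -2} on |z| = r, so ρ ≤ 5. Choosing z on |z|=r so that 1·z^5 is real positive (always possible by picking arg z appropriately) gives |f(z)| = e^{1r^5 + -2}, matching the bound. The additive constant -2 does not affect log log M(r) ~ 5·log r. Hence ρ = 5.
Therefore ρ = 5.

Order ρ = 5.


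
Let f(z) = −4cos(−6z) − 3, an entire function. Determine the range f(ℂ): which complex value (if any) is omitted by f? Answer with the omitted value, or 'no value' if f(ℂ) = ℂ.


Little Picard bounds the complement of f(ℂ) to at most one point.
cos is entire and surjective onto ℂ: for every w ∈ ℂ, cos(ζ) = w has a solution ζ ∈ ℂ (e.g., via the complex inverse arccos). With ζ = −6z this gives z = ζ/(-6). Then -4·cos(−6z) takes every value in -4·ℂ = ℂ, and adding -3 is a bijection of ℂ. So f is surjective and omits no value. (Note: only on the real line is cos bounded by [−1, 1].)

Omitted value: no value.


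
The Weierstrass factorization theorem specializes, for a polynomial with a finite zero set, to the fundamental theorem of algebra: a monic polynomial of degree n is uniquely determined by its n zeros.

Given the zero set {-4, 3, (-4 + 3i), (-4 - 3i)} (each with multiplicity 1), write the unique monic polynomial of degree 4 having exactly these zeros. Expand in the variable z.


The polynomial is p(z) = ∏_{α ∈ S} (z − α), where S = {-4, 3, (-4 + 3i), (-4 - 3i)}.
Expanding the product yields: p(z) = z^4 + 9·z^3 + 21·z^2 -71·z -300.
Note conjugate pairs combine to real quadratics: (z − (-4+3i))(z − (-4−3i)) = z² + 8z + 25.
The resulting polynomial has degree 4 and real coefficients as required.

p(z) = z^4 + 9·z^3 + 21·z^2 -71·z -300.


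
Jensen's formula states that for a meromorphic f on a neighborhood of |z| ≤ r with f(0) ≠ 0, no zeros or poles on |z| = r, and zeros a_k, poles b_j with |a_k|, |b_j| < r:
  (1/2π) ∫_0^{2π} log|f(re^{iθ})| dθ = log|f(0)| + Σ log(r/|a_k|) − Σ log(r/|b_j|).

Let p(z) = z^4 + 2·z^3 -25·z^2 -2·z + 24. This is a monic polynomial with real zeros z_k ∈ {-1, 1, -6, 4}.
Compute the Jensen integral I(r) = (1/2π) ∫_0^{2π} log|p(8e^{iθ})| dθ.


Zeros: -6, -1, 1, 4; r = 8.
Inside |z| < r: -6, -1, 1, 4. Outside (|z| ≥ r): ∅.
p(0) = 24, so log|p(0)| = log(24) = 3.1781.
Apply Jensen: I(r) = log|p(0)| + Σ_k log(r/|z_k|), summed over zeros inside |z| < r.
  log(r/|z_k|) for z_k = -1: log(8/1) = 2.0794
  log(r/|z_k|) for z_k = 1: log(8/1) = 2.0794
  log(r/|z_k|) for z_k = -6: log(8/6) = 0.2877
  log(r/|z_k|) for z_k = 4: log(8/4) = 0.6931
Sum over inside zeros: 5.1397.
I(r) = log|p(0)| + (inside sum) = 3.1781 + 5.1397 = 8.3178.
Closed form (all zeros inside, monic): I(r) = n·log(r) = 4·log(8) = 8.3178. ✓

I(r) ≈ 8.3178.


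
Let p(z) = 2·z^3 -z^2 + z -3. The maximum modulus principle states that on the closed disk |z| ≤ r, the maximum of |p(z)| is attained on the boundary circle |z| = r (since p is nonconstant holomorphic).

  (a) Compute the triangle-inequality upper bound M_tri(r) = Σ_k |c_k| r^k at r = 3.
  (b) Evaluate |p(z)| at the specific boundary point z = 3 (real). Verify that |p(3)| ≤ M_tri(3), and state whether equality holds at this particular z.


Coefficients: c_0 = -3, c_1 = 1, c_2 = -1, c_3 = 2. Radius r = 3.
Part (a). Triangle bound: M_tri(r) = Σ_k |c_k| r^k
  = |-3|·3^0 + |1|·3^1 + |-1|·3^2 + |2|·3^3
  = 3 + 3 + 9 + 54 = 69.
This bounds M(r) := max_{|z|=r} |p(z)| from above; equality holds iff all terms c_k z^k can be made to align in phase at a single z on |z|=r.
Part (b). At z = 3 (real, on the circle |z| = r):
  p(3) = (-3)·3^0 + (1)·3^1 + (-1)·3^2 + (2)·3^3 = 45.
  |p(3)| = 45.
Check: |p(3)| = 45 ≤ 69 = M_tri(3). ✓ Equality does not hold at z = 3 (the coefficients have mixed signs, so the terms do not all align in phase there).

M_tri(3) = 69; |p(3)| = 45; equality at z=3: no.


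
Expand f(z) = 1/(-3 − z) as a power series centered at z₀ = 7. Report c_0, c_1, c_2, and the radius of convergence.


Let w = z − z₀, so z = z₀ + w.
Then -3 − z = -3 − (z₀ + w) = (-3 − z₀) − w = -10 − w.
f(z) = 1/(-10 − w) = (1/(-10)) · 1/(1 − w/(-10)) = Σ_{n≥0} w^n / (-10)^(n+1).
So c_n = 1/(-10)^(n+1):
  c_0 = 1/(-10)^1 = -1/10.
  c_1 = 1/(-10)^2 = 1/100.
  c_2 = 1/(-10)^3 = -1/1000.
The series is valid for |w/d| < 1, i.e. |z − z₀| < |d|.
Radius of convergence: R = |-3 − z₀| = |-10| = 10 (distance from z₀ to the singularity z = -3).

c_0 = -1/10, c_1 = 1/100, c_2 = -1/1000; R = 10.


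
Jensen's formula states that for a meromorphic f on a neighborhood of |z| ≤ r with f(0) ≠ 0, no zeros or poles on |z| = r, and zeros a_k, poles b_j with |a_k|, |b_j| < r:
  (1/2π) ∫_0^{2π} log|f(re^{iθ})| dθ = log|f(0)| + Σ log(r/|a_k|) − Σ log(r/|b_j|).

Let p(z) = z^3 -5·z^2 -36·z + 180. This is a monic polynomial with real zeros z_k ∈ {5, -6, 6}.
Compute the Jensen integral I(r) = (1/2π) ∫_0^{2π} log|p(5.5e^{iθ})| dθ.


Zeros: -6, 5, 6; r = 5.5.
Inside |z| < r: 5. Outside (|z| ≥ r): -6, 6.
p(0) = 180, so log|p(0)| = log(180) = 5.1930.
Apply Jensen: I(r) = log|p(0)| + Σ_k log(r/|z_k|), summed over zeros inside |z| < r.
  log(r/|z_k|) for z_k = 5: log(5.5/5) = 0.0953
  Outside zeros (-6, 6) contribute nothing to the Jensen sum.
Sum over inside zeros: 0.0953.
I(r) = log|p(0)| + (inside sum) = 5.1930 + 0.0953 = 5.2883.
Note: since some zeros are outside |z| ≤ r, the simplified n·log(r) form does NOT apply — only the inside zeros contribute.

I(r) ≈ 5.2883.


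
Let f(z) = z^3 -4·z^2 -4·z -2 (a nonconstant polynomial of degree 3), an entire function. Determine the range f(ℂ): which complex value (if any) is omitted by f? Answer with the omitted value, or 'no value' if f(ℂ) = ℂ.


Little Picard bounds the complement of f(ℂ) to at most one point.
For every w ∈ ℂ, the equation p(z) − w = 0 is a nonconstant polynomial in z and hence has at least one root by the fundamental theorem of algebra. So p is surjective onto ℂ, omitting no value.

Omitted value: no value.


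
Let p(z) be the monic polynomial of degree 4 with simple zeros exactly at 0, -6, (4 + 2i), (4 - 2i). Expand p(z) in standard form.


The polynomial is p(z) = ∏_{α ∈ S} (z − α), where S = {0, -6, (4 + 2i), (4 - 2i)}.
Expanding the product yields: p(z) = z^4 -2·z^3 -28·z^2 + 120·z.
Note conjugate pairs combine to real quadratics: (z − (4+2i))(z − (4−2i)) = z² − 8z + 20.
The resulting polynomial has degree 4 and real coefficients as required.

p(z) = z^4 -2·z^3 -28·z^2 + 120·z.


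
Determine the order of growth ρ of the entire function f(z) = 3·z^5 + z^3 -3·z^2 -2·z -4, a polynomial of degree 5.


|f(z)| ≤ Σ|c_k|·r^k = O(r^5) as r → ∞. Polynomial growth is O(e^{r^ε}) for every ε > 0 (since r^5/e^{r^ε} → 0), so ρ ≤ ε for all ε > 0, i.e. ρ = 0. Every nonconstant polynomial has order 0.
Therefore ρ = 0.

Order ρ = 0.


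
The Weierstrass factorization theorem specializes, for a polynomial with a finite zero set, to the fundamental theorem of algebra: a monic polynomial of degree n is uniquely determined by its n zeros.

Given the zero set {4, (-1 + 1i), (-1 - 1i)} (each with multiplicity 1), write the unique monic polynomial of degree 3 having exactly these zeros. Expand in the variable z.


The polynomial is p(z) = ∏_{α ∈ S} (z − α), where S = {4, (-1 + 1i), (-1 - 1i)}.
Expanding the product yields: p(z) = z^3 -2·z^2 -6·z -8.
Note conjugate pairs combine to real quadratics: (z − (-1+1i))(z − (-1−1i)) = z² + 2z + 2.
The resulting polynomial has degree 3 and real coefficients as required.

p(z) = z^3 -2·z^2 -6·z -8.


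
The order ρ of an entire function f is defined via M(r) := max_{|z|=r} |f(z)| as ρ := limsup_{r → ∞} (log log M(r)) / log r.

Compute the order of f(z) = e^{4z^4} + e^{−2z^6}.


Each summand is entire of order 4 and 6 respectively (as in the single-exponential case). The order of a sum is at most the max of the orders, so ρ ≤ 6. For the lower bound: on |z|=r choose arg z so that -2z^6 is real positive; then |e^{-2z^6}| = e^{2r^6} while |e^{4z^4}| ≤ e^{4r^4} = o(e^{2r^6}). So |f| ≥ e^{2r^6}(1 − o(1)) and ρ ≥ 6. Hence ρ = max(4, 6) = 6.
Therefore ρ = 6.

Order ρ = 6.


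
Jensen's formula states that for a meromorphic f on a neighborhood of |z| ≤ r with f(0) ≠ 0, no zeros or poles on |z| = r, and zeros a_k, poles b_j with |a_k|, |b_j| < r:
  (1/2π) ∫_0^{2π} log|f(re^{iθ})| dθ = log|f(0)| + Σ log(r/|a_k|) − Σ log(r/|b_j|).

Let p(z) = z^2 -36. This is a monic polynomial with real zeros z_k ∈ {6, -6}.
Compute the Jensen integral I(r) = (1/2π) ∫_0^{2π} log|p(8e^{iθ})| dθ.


Zeros: -6, 6; r = 8.
Inside |z| < r: -6, 6. Outside (|z| ≥ r): ∅.
p(0) = -36, so log|p(0)| = log(36) = 3.5835.
Apply Jensen: I(r) = log|p(0)| + Σ_k log(r/|z_k|), summed over zeros inside |z| < r.
  log(r/|z_k|) for z_k = 6: log(8/6) = 0.2877
  log(r/|z_k|) for z_k = -6: log(8/6) = 0.2877
Sum over inside zeros: 0.5754.
I(r) = log|p(0)| + (inside sum) = 3.5835 + 0.5754 = 4.1589.
Closed form (all zeros inside, monic): I(r) = n·log(r) = 2·log(8) = 4.1589. ✓

I(r) ≈ 4.1589.


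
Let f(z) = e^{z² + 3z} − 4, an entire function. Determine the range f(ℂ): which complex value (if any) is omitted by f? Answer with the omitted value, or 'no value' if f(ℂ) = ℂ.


Little Picard bounds the complement of f(ℂ) to at most one point.
The exponent g(z) = z² + 3z is a nonconstant polynomial, hence surjective onto ℂ. So e^{g(z)} takes every value in {e^w : w ∈ ℂ} = ℂ ∖ {0}. Adding -4 shifts the range to ℂ ∖ {-4}. f omits exactly -4.

Omitted value: -4.


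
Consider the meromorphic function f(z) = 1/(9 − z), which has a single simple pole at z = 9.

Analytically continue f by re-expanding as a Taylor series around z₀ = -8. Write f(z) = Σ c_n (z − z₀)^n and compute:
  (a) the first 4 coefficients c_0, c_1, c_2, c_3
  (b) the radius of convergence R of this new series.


Let w = z − z₀, so z = z₀ + w.
Then 9 − z = 9 − (z₀ + w) = (9 − z₀) − w = 17 − w.
f(z) = 1/(17 − w) = (1/(17)) · 1/(1 − w/(17)) = Σ_{n≥0} w^n / (17)^(n+1).
So c_n = 1/(17)^(n+1):
  c_0 = 1/(17)^1 = 1/17.
  c_1 = 1/(17)^2 = 1/289.
  c_2 = 1/(17)^3 = 1/4913.
  c_3 = 1/(17)^4 = 1/83521.
The series is valid for |w/d| < 1, i.e. |z − z₀| < |d|.
Radius of convergence: R = |9 − z₀| = |17| = 17 (distance from z₀ to the singularity z = 9).

c_0 = 1/17, c_1 = 1/289, c_2 = 1/4913, c_3 = 1/83521; R = 17.


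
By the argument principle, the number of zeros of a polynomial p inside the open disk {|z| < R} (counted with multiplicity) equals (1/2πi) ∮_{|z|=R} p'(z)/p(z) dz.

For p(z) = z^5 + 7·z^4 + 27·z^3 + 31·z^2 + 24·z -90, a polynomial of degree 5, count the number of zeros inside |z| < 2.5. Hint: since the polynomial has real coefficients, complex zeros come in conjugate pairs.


The zeros of p are: (-3 + 3i), (-3 - 3i), (-1 + 2i), (-1 - 2i), 1.
Their magnitudes are: 4.243, 4.243, 2.236, 2.236, 1.
Zeros with |z| < R = 2.5: (-1 + 2i), (-1 - 2i), 1.
Count = 3.
By the argument principle, (1/2πi) ∮_{|z|=R} p'(z)/p(z) dz equals exactly this count.

Number of zeros inside |z| < 2.5: 3.


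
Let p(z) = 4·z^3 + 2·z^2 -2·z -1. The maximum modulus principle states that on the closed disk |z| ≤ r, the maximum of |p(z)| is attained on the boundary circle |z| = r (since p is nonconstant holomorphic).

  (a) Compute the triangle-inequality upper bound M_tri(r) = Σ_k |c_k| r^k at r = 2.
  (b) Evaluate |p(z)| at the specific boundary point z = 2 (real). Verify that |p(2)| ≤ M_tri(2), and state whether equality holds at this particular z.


Coefficients: c_0 = -1, c_1 = -2, c_2 = 2, c_3 = 4. Radius r = 2.
Part (a). Triangle bound: M_tri(r) = Σ_k |c_k| r^k
  = |-1|·2^0 + |-2|·2^1 + |2|·2^2 + |4|·2^3
  = 1 + 4 + 8 + 32 = 45.
This bounds M(r) := max_{|z|=r} |p(z)| from above; equality holds iff all terms c_k z^k can be made to align in phase at a single z on |z|=r.
Part (b). At z = 2 (real, on the circle |z| = r):
  p(2) = (-1)·2^0 + (-2)·2^1 + (2)·2^2 + (4)·2^3 = 35.
  |p(2)| = 35.
Check: |p(2)| = 35 ≤ 45 = M_tri(2). ✓ Equality does not hold at z = 2 (the coefficients have mixed signs, so the terms do not all align in phase there).

M_tri(2) = 45; |p(2)| = 35; equality at z=2: no.


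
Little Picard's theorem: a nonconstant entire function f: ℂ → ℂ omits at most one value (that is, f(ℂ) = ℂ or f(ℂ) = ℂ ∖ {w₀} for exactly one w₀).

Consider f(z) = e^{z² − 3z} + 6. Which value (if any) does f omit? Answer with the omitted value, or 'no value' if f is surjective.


Little Picard bounds the complement of f(ℂ) to at most one point.
The exponent g(z) = z² − 3z is a nonconstant polynomial, hence surjective onto ℂ. So e^{g(z)} takes every value in {e^w : w ∈ ℂ} = ℂ ∖ {0}. Adding 6 shifts the range to ℂ ∖ {6}. f omits exactly 6.

Omitted value: 6.


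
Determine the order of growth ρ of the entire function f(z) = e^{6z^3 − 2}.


|e^{6z^3 − 2}| = e^{Re(6·z^3) + -2} ≤ e^{6|z|^3 + -2} = e^{6r^3 + -2} on |z| = r, so ρ ≤ 3. Choosing z on |z|=r so that 6·z^3 is real positive (always possible by picking arg z appropriately) gives |f(z)| = e^{6r^3 + -2}, matching the bound. The additive constant -2 does not affect log log M(r) ~ 3·log r. Hence ρ = 3.
Therefore ρ = 3.

Order ρ = 3.


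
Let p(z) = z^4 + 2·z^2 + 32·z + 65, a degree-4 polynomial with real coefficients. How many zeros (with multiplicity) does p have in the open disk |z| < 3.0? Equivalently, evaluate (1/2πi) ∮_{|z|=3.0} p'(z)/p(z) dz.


The zeros of p are: (-2 + 1i), (-2 - 1i), (2 + 3i), (2 - 3i).
Their magnitudes are: 2.236, 2.236, 3.606, 3.606.
Zeros with |z| < R = 3.0: (-2 + 1i), (-2 - 1i).
Count = 2.
By the argument principle, (1/2πi) ∮_{|z|=R} p'(z)/p(z) dz equals exactly this count.

Number of zeros inside |z| < 3.0: 2.


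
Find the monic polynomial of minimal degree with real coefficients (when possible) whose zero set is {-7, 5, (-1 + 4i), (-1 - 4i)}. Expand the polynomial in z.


The polynomial is p(z) = ∏_{α ∈ S} (z − α), where S = {-7, 5, (-1 + 4i), (-1 - 4i)}.
Expanding the product yields: p(z) = z^4 + 4·z^3 -14·z^2 -36·z -595.
Note conjugate pairs combine to real quadratics: (z − (-1+4i))(z − (-1−4i)) = z² + 2z + 17.
The resulting polynomial has degree 4 and real coefficients as required.

p(z) = z^4 + 4·z^3 -14·z^2 -36·z -595.


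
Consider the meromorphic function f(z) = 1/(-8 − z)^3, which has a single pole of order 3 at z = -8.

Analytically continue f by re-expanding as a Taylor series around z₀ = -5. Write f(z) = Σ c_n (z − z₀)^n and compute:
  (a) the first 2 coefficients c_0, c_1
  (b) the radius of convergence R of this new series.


Let w = z − z₀, so z = z₀ + w.
Then -8 − z = -8 − (z₀ + w) = (-8 − z₀) − w = -3 − w.
f(z) = 1/(-3 − w)^3 = (1/(-3)^3) · (1 − w/(-3))^{−3}.
By the binomial series (1−u)^{−3} = Σ_{n≥0} C(n+2, 2) u^n for |u|<1, with u = w/(-3):
  c_n = C(n+2, 2) / (-3)^(n+3).
  c_0 = 1/(-3)^3 = -1/27.
  c_1 = 3/(-3)^4 = 1/27.
The series is valid for |w/d| < 1, i.e. |z − z₀| < |d|.
Radius of convergence: R = |-8 − z₀| = |-3| = 3 (distance from z₀ to the singularity z = -8).

c_0 = -1/27, c_1 = 1/27; R = 3.


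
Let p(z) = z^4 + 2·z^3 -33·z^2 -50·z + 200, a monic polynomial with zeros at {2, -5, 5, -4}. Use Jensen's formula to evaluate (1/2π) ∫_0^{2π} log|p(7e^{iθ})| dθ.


Zeros: -5, -4, 2, 5; r = 7.
Inside |z| < r: -5, -4, 2, 5. Outside (|z| ≥ r): ∅.
p(0) = 200, so log|p(0)| = log(200) = 5.2983.
Apply Jensen: I(r) = log|p(0)| + Σ_k log(r/|z_k|), summed over zeros inside |z| < r.
  log(r/|z_k|) for z_k = 2: log(7/2) = 1.2528
  log(r/|z_k|) for z_k = -5: log(7/5) = 0.3365
  log(r/|z_k|) for z_k = 5: log(7/5) = 0.3365
  log(r/|z_k|) for z_k = -4: log(7/4) = 0.5596
Sum over inside zeros: 2.4853.
I(r) = log|p(0)| + (inside sum) = 5.2983 + 2.4853 = 7.7836.
Closed form (all zeros inside, monic): I(r) = n·log(r) = 4·log(7) = 7.7836. ✓

I(r) ≈ 7.7836.


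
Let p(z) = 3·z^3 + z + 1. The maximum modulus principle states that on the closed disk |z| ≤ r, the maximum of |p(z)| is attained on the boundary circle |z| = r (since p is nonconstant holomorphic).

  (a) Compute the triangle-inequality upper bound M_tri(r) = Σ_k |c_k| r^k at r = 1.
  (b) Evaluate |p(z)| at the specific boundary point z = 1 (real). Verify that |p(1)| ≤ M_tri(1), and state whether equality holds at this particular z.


Coefficients: c_0 = 1, c_1 = 1, c_2 = 0, c_3 = 3. Radius r = 1.
Part (a). Triangle bound: M_tri(r) = Σ_k |c_k| r^k
  = |1|·1^0 + |1|·1^1 + |0|·1^2 + |3|·1^3
  = 1 + 1 + 0 + 3 = 5.
This bounds M(r) := max_{|z|=r} |p(z)| from above; equality holds iff all terms c_k z^k can be made to align in phase at a single z on |z|=r.
Part (b). At z = 1 (real, on the circle |z| = r):
  p(1) = (1)·1^0 + (1)·1^1 + (0)·1^2 + (3)·1^3 = 5.
  |p(1)| = 5.
Since all nonzero coefficients share the same sign, |p(1)| = 5 = M_tri(1); the triangle bound is attained at z = 1, so in fact M(r) = 5.

M_tri(1) = 5; |p(1)| = 5; equality at z=1: yes.


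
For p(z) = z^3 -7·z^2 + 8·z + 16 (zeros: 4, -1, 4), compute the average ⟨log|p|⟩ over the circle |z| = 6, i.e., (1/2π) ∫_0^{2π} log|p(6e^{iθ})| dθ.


Zeros: -1, 4, 4; r = 6.
Inside |z| < r: -1, 4, 4. Outside (|z| ≥ r): ∅.
p(0) = 16, so log|p(0)| = log(16) = 2.7726.
Apply Jensen: I(r) = log|p(0)| + Σ_k log(r/|z_k|), summed over zeros inside |z| < r.
  log(r/|z_k|) for z_k = 4: log(6/4) = 0.4055
  log(r/|z_k|) for z_k = -1: log(6/1) = 1.7918
  log(r/|z_k|) for z_k = 4: log(6/4) = 0.4055
Sum over inside zeros: 2.6027.
I(r) = log|p(0)| + (inside sum) = 2.7726 + 2.6027 = 5.3753.
Closed form (all zeros inside, monic): I(r) = n·log(r) = 3·log(6) = 5.3753. ✓

I(r) ≈ 5.3753.


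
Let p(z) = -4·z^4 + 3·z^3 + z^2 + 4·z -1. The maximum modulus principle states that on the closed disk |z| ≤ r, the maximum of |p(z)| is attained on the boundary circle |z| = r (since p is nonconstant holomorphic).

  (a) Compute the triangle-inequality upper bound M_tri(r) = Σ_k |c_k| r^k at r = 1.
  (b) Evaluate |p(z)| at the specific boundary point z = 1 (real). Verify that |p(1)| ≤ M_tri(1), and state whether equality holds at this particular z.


Coefficients: c_0 = -1, c_1 = 4, c_2 = 1, c_3 = 3, c_4 = -4. Radius r = 1.
Part (a). Triangle bound: M_tri(r) = Σ_k |c_k| r^k
  = |-1|·1^0 + |4|·1^1 + |1|·1^2 + |3|·1^3 + |-4|·1^4
  = 1 + 4 + 1 + 3 + 4 = 13.
This bounds M(r) := max_{|z|=r} |p(z)| from above; equality holds iff all terms c_k z^k can be made to align in phase at a single z on |z|=r.
Part (b). At z = 1 (real, on the circle |z| = r):
  p(1) = (-1)·1^0 + (4)·1^1 + (1)·1^2 + (3)·1^3 + (-4)·1^4 = 3.
  |p(1)| = 3.
Check: |p(1)| = 3 ≤ 13 = M_tri(1). ✓ Equality does not hold at z = 1 (the coefficients have mixed signs, so the terms do not all align in phase there).

M_tri(1) = 13; |p(1)| = 3; equality at z=1: no.


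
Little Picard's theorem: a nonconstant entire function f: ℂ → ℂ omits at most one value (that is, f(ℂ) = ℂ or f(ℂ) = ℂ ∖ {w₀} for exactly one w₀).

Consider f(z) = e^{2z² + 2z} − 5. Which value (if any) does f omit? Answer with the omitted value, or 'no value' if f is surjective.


Little Picard bounds the complement of f(ℂ) to at most one point.
The exponent g(z) = 2z² + 2z is a nonconstant polynomial, hence surjective onto ℂ. So e^{g(z)} takes every value in {e^w : w ∈ ℂ} = ℂ ∖ {0}. Adding -5 shifts the range to ℂ ∖ {-5}. f omits exactly -5.

Omitted value: -5.


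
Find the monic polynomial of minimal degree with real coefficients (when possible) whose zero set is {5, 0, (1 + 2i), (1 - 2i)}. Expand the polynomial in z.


The polynomial is p(z) = ∏_{α ∈ S} (z − α), where S = {5, 0, (1 + 2i), (1 - 2i)}.
Expanding the product yields: p(z) = z^4 -7·z^3 + 15·z^2 -25·z.
Note conjugate pairs combine to real quadratics: (z − (1+2i))(z − (1−2i)) = z² − 2z + 5.
The resulting polynomial has degree 4 and real coefficients as required.

p(z) = z^4 -7·z^3 + 15·z^2 -25·z.


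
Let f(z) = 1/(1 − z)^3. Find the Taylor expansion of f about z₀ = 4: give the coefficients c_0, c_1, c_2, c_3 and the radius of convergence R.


Let w = z − z₀, so z = z₀ + w.
Then 1 − z = 1 − (z₀ + w) = (1 − z₀) − w = -3 − w.
f(z) = 1/(-3 − w)^3 = (1/(-3)^3) · (1 − w/(-3))^{−3}.
By the binomial series (1−u)^{−3} = Σ_{n≥0} C(n+2, 2) u^n for |u|<1, with u = w/(-3):
  c_n = C(n+2, 2) / (-3)^(n+3).
  c_0 = 1/(-3)^3 = -1/27.
  c_1 = 3/(-3)^4 = 1/27.
  c_2 = 6/(-3)^5 = -2/81.
  c_3 = 10/(-3)^6 = 10/729.
The series is valid for |w/d| < 1, i.e. |z − z₀| < |d|.
Radius of convergence: R = |1 − z₀| = |-3| = 3 (distance from z₀ to the singularity z = 1).

c_0 = -1/27, c_1 = 1/27, c_2 = -2/81, c_3 = 10/729; R = 3.


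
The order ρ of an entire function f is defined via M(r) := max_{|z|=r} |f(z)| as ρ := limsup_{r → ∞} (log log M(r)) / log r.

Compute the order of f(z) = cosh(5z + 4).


cosh(w) is a linear combination of e^{iw} and e^{−iw} (or e^w, e^{−w} in the hyperbolic case), so |cosh(w)| ≤ e^{|w|}. With w = 5z + 4, |w| ≤ 5|z| + 4 = 5r + 4 on |z| = r, giving M(r) ≤ e^{5r + 4}, so ρ ≤ 1. On a suitable ray (z = it for sin/cos; z = t for sinh/cosh, t real → ∞), |cosh(5z + 4)| grows like e^{5|t|}/2, so ρ ≥ 1. Hence ρ = 1.
Therefore ρ = 1.

Order ρ = 1.


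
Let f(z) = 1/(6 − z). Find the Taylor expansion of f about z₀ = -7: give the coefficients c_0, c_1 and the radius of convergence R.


Let w = z − z₀, so z = z₀ + w.
Then 6 − z = 6 − (z₀ + w) = (6 − z₀) − w = 13 − w.
f(z) = 1/(13 − w) = (1/(13)) · 1/(1 − w/(13)) = Σ_{n≥0} w^n / (13)^(n+1).
So c_n = 1/(13)^(n+1):
  c_0 = 1/(13)^1 = 1/13.
  c_1 = 1/(13)^2 = 1/169.
The series is valid for |w/d| < 1, i.e. |z − z₀| < |d|.
Radius of convergence: R = |6 − z₀| = |13| = 13 (distance from z₀ to the singularity z = 6).

c_0 = 1/13, c_1 = 1/169; R = 13.


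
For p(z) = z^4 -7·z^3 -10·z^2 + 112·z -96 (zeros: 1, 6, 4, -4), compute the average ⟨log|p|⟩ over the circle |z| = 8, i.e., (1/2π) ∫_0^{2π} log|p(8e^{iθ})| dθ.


Zeros: -4, 1, 4, 6; r = 8.
Inside |z| < r: -4, 1, 4, 6. Outside (|z| ≥ r): ∅.
p(0) = -96, so log|p(0)| = log(96) = 4.5643.
Apply Jensen: I(r) = log|p(0)| + Σ_k log(r/|z_k|), summed over zeros inside |z| < r.
  log(r/|z_k|) for z_k = 1: log(8/1) = 2.0794
  log(r/|z_k|) for z_k = 6: log(8/6) = 0.2877
  log(r/|z_k|) for z_k = 4: log(8/4) = 0.6931
  log(r/|z_k|) for z_k = -4: log(8/4) = 0.6931
Sum over inside zeros: 3.7534.
I(r) = log|p(0)| + (inside sum) = 4.5643 + 3.7534 = 8.3178.
Closed form (all zeros inside, monic): I(r) = n·log(r) = 4·log(8) = 8.3178. ✓

I(r) ≈ 8.3178.


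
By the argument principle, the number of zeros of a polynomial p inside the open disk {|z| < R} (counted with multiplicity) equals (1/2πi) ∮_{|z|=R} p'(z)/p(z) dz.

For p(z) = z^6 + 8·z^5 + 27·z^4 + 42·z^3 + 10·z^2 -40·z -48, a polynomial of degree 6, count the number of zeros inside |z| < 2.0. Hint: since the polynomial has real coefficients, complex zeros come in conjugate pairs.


The zeros of p are: 1, (-2 + 2i), (-2 - 2i), (-1 + 1i), (-1 - 1i), -3.
Their magnitudes are: 1, 2.828, 2.828, 1.414, 1.414, 3.
Zeros with |z| < R = 2.0: 1, (-1 + 1i), (-1 - 1i).
Count = 3.
By the argument principle, (1/2πi) ∮_{|z|=R} p'(z)/p(z) dz equals exactly this count.

Number of zeros inside |z| < 2.0: 3.


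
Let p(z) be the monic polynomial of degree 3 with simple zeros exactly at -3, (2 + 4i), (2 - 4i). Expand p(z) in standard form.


The polynomial is p(z) = ∏_{α ∈ S} (z − α), where S = {-3, (2 + 4i), (2 - 4i)}.
Expanding the product yields: p(z) = z^3 -z^2 + 8·z + 60.
Note conjugate pairs combine to real quadratics: (z − (2+4i))(z − (2−4i)) = z² − 4z + 20.
The resulting polynomial has degree 3 and real coefficients as required.

p(z) = z^3 -z^2 + 8·z + 60.


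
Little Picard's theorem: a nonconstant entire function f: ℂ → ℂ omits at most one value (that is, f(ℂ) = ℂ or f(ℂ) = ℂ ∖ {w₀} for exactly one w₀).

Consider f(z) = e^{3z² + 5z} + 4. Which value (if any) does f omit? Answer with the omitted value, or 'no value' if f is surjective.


Little Picard bounds the complement of f(ℂ) to at most one point.
The exponent g(z) = 3z² + 5z is a nonconstant polynomial, hence surjective onto ℂ. So e^{g(z)} takes every value in {e^w : w ∈ ℂ} = ℂ ∖ {0}. Adding 4 shifts the range to ℂ ∖ {4}. f omits exactly 4.

Omitted value: 4.


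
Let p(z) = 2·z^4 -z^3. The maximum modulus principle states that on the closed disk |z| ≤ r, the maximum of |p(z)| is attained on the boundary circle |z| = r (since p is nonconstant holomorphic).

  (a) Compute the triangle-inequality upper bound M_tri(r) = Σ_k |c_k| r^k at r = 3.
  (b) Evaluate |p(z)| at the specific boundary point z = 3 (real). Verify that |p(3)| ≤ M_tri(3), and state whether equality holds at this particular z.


Coefficients: c_0 = 0, c_1 = 0, c_2 = 0, c_3 = -1, c_4 = 2. Radius r = 3.
Part (a). Triangle bound: M_tri(r) = Σ_k |c_k| r^k
  = |0|·3^0 + |0|·3^1 + |0|·3^2 + |-1|·3^3 + |2|·3^4
  = 0 + 0 + 0 + 27 + 162 = 189.
This bounds M(r) := max_{|z|=r} |p(z)| from above; equality holds iff all terms c_k z^k can be made to align in phase at a single z on |z|=r.
Part (b). At z = 3 (real, on the circle |z| = r):
  p(3) = (0)·3^0 + (0)·3^1 + (0)·3^2 + (-1)·3^3 + (2)·3^4 = 135.
  |p(3)| = 135.
Check: |p(3)| = 135 ≤ 189 = M_tri(3). ✓ Equality does not hold at z = 3 (the coefficients have mixed signs, so the terms do not all align in phase there).

M_tri(3) = 189; |p(3)| = 135; equality at z=3: no.


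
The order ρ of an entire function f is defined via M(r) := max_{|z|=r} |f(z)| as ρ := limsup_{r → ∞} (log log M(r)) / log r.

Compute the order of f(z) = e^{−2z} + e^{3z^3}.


Each summand is entire of order 1 and 3 respectively (as in the single-exponential case). The order of a sum is at most the max of the orders, so ρ ≤ 3. For the lower bound: on |z|=r choose arg z so that 3z^3 is real positive; then |e^{3z^3}| = e^{3r^3} while |e^{-2z}| ≤ e^{2r^1} = o(e^{3r^3}). So |f| ≥ e^{3r^3}(1 − o(1)) and ρ ≥ 3. Hence ρ = max(1, 3) = 3.
Therefore ρ = 3.

Order ρ = 3.


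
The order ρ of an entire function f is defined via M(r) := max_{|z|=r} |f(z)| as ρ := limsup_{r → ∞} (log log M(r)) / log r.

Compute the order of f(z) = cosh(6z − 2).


cosh(w) is a linear combination of e^{iw} and e^{−iw} (or e^w, e^{−w} in the hyperbolic case), so |cosh(w)| ≤ e^{|w|}. With w = 6z − 2, |w| ≤ 6|z| + 2 = 6r + 2 on |z| = r, giving M(r) ≤ e^{6r + 2}, so ρ ≤ 1. On a suitable ray (z = it for sin/cos; z = t for sinh/cosh, t real → ∞), |cosh(6z − 2)| grows like e^{6|t|}/2, so ρ ≥ 1. Hence ρ = 1.
Therefore ρ = 1.

Order ρ = 1.


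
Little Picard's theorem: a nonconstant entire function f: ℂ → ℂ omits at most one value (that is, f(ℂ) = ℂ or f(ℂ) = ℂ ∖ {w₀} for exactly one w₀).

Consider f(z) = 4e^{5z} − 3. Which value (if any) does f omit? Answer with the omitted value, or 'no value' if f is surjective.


Little Picard bounds the complement of f(ℂ) to at most one point.
e^{5z} is never zero on ℂ, so 4·e^{5z} takes every value in ℂ ∖ {0}. Adding -3 shifts the range to ℂ ∖ {-3}. Thus f omits exactly the value -3.

Omitted value: -3.


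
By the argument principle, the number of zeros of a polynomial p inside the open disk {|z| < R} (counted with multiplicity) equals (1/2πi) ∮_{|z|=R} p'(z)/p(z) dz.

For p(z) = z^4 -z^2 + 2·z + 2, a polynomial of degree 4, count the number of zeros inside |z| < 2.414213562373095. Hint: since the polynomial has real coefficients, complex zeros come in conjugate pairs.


The zeros of p are: -1, -1, (1 + 1i), (1 - 1i).
Their magnitudes are: 1, 1, 1.414, 1.414.
Zeros with |z| < R = 2.414213562373095: -1, -1, (1 + 1i), (1 - 1i).
Count = 4.
By the argument principle, (1/2πi) ∮_{|z|=R} p'(z)/p(z) dz equals exactly this count.

Number of zeros inside |z| < 2.414213562373095: 4.


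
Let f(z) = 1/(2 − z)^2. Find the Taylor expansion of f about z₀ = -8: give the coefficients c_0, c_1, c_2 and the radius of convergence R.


Let w = z − z₀, so z = z₀ + w.
Then 2 − z = 2 − (z₀ + w) = (2 − z₀) − w = 10 − w.
f(z) = 1/(10 − w)^2 = (1/(10)^2) · (1 − w/(10))^{−2}.
By the binomial series (1−u)^{−2} = Σ_{n≥0} C(n+1, 1) u^n for |u|<1, with u = w/(10):
  c_n = C(n+1, 1) / (10)^(n+2).
  c_0 = 1/(10)^2 = 1/100.
  c_1 = 2/(10)^3 = 1/500.
  c_2 = 3/(10)^4 = 3/10000.
The series is valid for |w/d| < 1, i.e. |z − z₀| < |d|.
Radius of convergence: R = |2 − z₀| = |10| = 10 (distance from z₀ to the singularity z = 2).

c_0 = 1/100, c_1 = 1/500, c_2 = 3/10000; R = 10.


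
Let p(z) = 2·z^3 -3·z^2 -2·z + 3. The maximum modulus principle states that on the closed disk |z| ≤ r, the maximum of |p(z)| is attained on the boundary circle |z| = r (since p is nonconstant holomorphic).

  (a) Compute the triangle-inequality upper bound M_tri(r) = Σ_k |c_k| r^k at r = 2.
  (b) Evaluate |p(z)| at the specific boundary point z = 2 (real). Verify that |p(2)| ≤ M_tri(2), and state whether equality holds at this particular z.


Coefficients: c_0 = 3, c_1 = -2, c_2 = -3, c_3 = 2. Radius r = 2.
Part (a). Triangle bound: M_tri(r) = Σ_k |c_k| r^k
  = |3|·2^0 + |-2|·2^1 + |-3|·2^2 + |2|·2^3
  = 3 + 4 + 12 + 16 = 35.
This bounds M(r) := max_{|z|=r} |p(z)| from above; equality holds iff all terms c_k z^k can be made to align in phase at a single z on |z|=r.
Part (b). At z = 2 (real, on the circle |z| = r):
  p(2) = (3)·2^0 + (-2)·2^1 + (-3)·2^2 + (2)·2^3 = 3.
  |p(2)| = 3.
Check: |p(2)| = 3 ≤ 35 = M_tri(2). ✓ Equality does not hold at z = 2 (the coefficients have mixed signs, so the terms do not all align in phase there).

M_tri(2) = 35; |p(2)| = 3; equality at z=2: no.
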